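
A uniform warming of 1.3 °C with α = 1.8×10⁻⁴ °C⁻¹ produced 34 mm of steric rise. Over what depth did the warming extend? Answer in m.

H = Δh/(αΔT) = 0.034 / (1.8×10⁻⁴ × 1.3) ≈ 145.3 m

about 145 m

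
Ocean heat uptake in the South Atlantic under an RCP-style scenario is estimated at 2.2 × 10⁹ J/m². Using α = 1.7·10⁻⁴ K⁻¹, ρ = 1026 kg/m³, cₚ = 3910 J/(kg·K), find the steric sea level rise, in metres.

Δh ≈ 0.0932 m

Δh = αQ/(ρcₚ) = 1.7×10⁻⁴ × 2.2×10⁹ / (1026 × 3910) ≈ 0.093228 m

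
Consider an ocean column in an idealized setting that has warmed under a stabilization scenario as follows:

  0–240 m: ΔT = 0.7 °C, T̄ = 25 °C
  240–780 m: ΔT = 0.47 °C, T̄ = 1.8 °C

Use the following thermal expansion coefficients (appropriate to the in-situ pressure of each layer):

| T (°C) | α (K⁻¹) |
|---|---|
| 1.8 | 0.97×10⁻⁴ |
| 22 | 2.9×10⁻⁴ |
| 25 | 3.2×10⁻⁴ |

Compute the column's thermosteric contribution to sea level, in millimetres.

Layer 1 at 25 °C → α = 3.2×10⁻⁴ K⁻¹
Layer 2 at 1.8 °C → α = 0.97×10⁻⁴ K⁻¹
0–240 m: 240 × 0.7 × 3.2×10⁻⁴ = 0.05376 m
0.97×10⁻⁴ × 540 × 0.47 = 0.0246186 m
Δh = 0.05376 + 0.0246186 = 0.0783786 m

78 mm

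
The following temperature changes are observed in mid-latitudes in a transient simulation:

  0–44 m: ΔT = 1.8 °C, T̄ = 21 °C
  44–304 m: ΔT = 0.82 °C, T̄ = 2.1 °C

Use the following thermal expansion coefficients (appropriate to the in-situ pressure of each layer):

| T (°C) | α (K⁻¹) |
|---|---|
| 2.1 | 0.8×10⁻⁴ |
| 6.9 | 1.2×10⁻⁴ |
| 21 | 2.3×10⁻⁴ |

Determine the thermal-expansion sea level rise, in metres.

0.0353 m

Layer 1 at 21 °C → α = 2.3×10⁻⁴ K⁻¹
Layer 2 at 2.1 °C → α = 0.8×10⁻⁴ K⁻¹
Layer 1: 44 × 1.8 × 2.3×10⁻⁴ = 0.018216 m
260 × 0.8×10⁻⁴ × 0.82 = 0.017056 m
Δh = 0.018216 + 0.017056 = 0.035272 m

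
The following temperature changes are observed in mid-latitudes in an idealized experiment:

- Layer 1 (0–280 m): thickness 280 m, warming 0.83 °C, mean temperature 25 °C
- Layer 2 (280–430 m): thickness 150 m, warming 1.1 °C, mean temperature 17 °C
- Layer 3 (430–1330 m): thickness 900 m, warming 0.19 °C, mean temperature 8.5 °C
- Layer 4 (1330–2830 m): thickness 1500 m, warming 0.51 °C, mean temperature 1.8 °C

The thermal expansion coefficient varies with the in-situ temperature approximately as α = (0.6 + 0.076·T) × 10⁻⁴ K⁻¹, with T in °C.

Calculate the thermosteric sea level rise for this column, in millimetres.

Layer 1: α = (0.6 + 0.076×25)×10⁻⁴ = 2.5×10⁻⁴ K⁻¹
Layer 2: α = (0.6 + 0.076×17)×10⁻⁴ = 1.892×10⁻⁴ K⁻¹
Layer 3: α = (0.6 + 0.076×8.5)×10⁻⁴ = 1.246×10⁻⁴ K⁻¹
Layer 4: α = (0.6 + 0.076×1.8)×10⁻⁴ = 0.7368×10⁻⁴ K⁻¹
0–280 m: 280 × 0.83 × 2.5×10⁻⁴ = 0.05810 m
Layer 2: 150 × 1.892×10⁻⁴ × 1.1 = 0.031218 m
Layer 3: 900 × 1.246×10⁻⁴ × 0.19 = 0.0213066 m
Layer 4: 1500 × 0.7368×10⁻⁴ × 0.51 = 0.0563652 m
Δh = 0.05810 + 0.031218 + 0.0213066 + 0.0563652 = 0.1669898 m ≈ 167 mm

Δh ≈ 167 mm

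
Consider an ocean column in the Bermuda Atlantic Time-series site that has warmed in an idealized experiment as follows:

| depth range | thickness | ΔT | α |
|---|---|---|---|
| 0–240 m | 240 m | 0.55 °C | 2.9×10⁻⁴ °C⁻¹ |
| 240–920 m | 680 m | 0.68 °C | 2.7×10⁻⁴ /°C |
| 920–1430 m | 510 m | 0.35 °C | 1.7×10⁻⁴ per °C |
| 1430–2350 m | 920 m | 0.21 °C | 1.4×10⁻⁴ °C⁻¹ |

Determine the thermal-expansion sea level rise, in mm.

Layer 1: 0.55 × 2.9×10⁻⁴ × 240 = 0.03828 m
240–920 m: 2.7×10⁻⁴ × 0.68 × 680 = 0.124848 m
1.7×10⁻⁴ × 0.35 × 510 = 0.030345 m
1430–2350 m: 0.21 × 920 × 1.4×10⁻⁴ = 0.027048 m
Δh = 0.03828 + 0.124848 + 0.030345 + 0.027048 = 0.220521 m ≈ 221 mm

Δh ≈ 221 mm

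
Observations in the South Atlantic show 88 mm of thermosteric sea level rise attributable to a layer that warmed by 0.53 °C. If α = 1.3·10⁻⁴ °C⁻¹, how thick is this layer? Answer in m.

H = Δh/(αΔT) = 0.088 / (1.3×10⁻⁴ × 0.53) ≈ 1277 m

H ≈ 1280 m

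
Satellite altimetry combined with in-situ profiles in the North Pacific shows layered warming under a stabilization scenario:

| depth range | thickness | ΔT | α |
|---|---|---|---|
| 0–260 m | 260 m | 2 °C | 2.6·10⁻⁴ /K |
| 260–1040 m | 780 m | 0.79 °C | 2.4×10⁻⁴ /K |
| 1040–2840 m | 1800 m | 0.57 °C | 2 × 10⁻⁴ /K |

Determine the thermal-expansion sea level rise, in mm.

0–260 m: 2.6×10⁻⁴ × 2 × 260 = 0.13520 m
0.79 × 780 × 2.4×10⁻⁴ = 0.147888 m
Layer 3: 0.57 × 1800 × 2×10⁻⁴ = 0.20520 m
Δh = 0.13520 + 0.147888 + 0.20520 = 0.488288 m ≈ 488 mm

Δh = 488 mm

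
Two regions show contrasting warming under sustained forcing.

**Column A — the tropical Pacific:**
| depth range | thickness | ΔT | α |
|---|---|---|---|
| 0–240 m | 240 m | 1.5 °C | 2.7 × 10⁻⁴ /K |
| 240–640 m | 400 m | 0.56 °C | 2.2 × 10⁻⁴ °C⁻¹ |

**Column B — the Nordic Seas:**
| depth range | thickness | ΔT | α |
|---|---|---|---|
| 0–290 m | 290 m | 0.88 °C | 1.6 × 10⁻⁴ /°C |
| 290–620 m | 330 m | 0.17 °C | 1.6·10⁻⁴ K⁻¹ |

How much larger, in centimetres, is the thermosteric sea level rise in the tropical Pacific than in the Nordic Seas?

9.7 cm

A 240 × 2.7×10⁻⁴ × 1.5 = 0.09720 m
A 400 × 2.2×10⁻⁴ × 0.56 = 0.04928 m
A total: 0.14648 m
B Layer 1: 290 × 1.6×10⁻⁴ × 0.88 = 0.040832 m
B 290–620 m: 1.6×10⁻⁴ × 330 × 0.17 = 0.008976 m
B total: 0.049808 m
Difference: 0.14648 − 0.049808 = 0.096672 m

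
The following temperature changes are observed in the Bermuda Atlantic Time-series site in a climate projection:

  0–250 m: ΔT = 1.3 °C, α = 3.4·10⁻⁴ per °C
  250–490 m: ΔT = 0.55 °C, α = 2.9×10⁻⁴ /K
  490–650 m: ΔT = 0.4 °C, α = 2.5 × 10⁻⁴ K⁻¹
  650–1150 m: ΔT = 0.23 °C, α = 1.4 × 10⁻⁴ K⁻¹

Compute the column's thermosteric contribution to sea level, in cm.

0–250 m: 3.4×10⁻⁴ × 250 × 1.3 = 0.11050 m
250–490 m: 240 × 2.9×10⁻⁴ × 0.55 = 0.03828 m
490–650 m: 160 × 0.4 × 2.5×10⁻⁴ = 0.01600 m
500 × 1.4×10⁻⁴ × 0.23 = 0.01610 m
Δh = 0.11050 + 0.03828 + 0.01600 + 0.01610 = 0.18088 m ≈ 18 cm

Δh ≈ 18 cm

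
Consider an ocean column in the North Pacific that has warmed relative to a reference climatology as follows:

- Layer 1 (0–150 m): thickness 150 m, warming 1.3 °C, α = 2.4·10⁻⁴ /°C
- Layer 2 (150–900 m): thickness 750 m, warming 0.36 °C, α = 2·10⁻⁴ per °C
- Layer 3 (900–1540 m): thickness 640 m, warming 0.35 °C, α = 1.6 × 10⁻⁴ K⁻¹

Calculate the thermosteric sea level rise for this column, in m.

0–150 m: 2.4×10⁻⁴ × 150 × 1.3 = 0.04680 m
150–900 m: 2×10⁻⁴ × 750 × 0.36 = 0.05400 m
Layer 3: 0.35 × 1.6×10⁻⁴ × 640 = 0.03584 m
Δh = 0.04680 + 0.05400 + 0.03584 = 0.13664 m

0.137 m of thermosteric rise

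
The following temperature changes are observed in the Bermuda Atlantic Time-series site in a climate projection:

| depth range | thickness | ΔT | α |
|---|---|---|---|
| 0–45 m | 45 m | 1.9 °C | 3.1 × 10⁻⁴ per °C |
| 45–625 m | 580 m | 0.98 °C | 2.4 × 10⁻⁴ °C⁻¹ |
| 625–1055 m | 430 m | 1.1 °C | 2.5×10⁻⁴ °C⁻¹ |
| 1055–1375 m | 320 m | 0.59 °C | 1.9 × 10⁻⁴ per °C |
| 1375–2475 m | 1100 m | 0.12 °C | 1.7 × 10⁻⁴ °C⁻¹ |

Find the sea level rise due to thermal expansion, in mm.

about 339 mm

0–45 m: 1.9 × 45 × 3.1×10⁻⁴ = 0.026505 m
2.4×10⁻⁴ × 580 × 0.98 = 0.136416 m
430 × 1.1 × 2.5×10⁻⁴ = 0.11825 m
0.59 × 320 × 1.9×10⁻⁴ = 0.035872 m
0.12 × 1100 × 1.7×10⁻⁴ = 0.02244 m
Δh = 0.026505 + 0.136416 + 0.11825 + 0.035872 + 0.02244 = 0.339483 m ≈ 339 mm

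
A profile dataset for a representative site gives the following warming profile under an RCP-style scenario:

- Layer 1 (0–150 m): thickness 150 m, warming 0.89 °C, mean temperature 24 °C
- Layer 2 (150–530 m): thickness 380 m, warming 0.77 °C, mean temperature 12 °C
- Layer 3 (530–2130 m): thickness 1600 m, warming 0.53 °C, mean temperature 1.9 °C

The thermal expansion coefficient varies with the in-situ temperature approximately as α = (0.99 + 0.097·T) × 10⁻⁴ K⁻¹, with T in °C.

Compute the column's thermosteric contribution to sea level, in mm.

Layer 1: α = (0.99 + 0.097×24)×10⁻⁴ = 3.318×10⁻⁴ K⁻¹
Layer 2: α = (0.99 + 0.097×12)×10⁻⁴ = 2.154×10⁻⁴ K⁻¹
Layer 3: α = (0.99 + 0.097×1.9)×10⁻⁴ = 1.1743×10⁻⁴ K⁻¹
Layer 1: 150 × 3.318×10⁻⁴ × 0.89 = 0.0442953 m
2.154×10⁻⁴ × 380 × 0.77 = 0.06302604 m
Layer 3: 0.53 × 1600 × 1.1743×10⁻⁴ = 0.09958064 m
Δh = 0.0442953 + 0.06302604 + 0.09958064 = 0.20690198 m

210 mm of thermosteric rise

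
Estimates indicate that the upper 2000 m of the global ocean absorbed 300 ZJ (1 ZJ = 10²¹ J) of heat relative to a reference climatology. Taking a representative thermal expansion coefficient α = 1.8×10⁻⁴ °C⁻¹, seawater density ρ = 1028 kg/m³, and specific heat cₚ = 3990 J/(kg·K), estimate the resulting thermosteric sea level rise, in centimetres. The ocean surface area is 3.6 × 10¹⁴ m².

Δh ≈ 3.7 cm

Per unit area: Q = 300×10²¹ / (3.6×10¹⁴) ≈ 8.333×10⁸ J/m²
Δh = αQ/(ρcₚ) = 1.8×10⁻⁴ × 8.333×10⁸ / (1028 × 3990) ≈ 0.036569 m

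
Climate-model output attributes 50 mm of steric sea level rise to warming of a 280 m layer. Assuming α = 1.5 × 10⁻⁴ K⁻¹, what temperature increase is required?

about 1.2 °C

ΔT = Δh/(αH) = 0.05 / (1.5×10⁻⁴ × 280) ≈ 1.190 °C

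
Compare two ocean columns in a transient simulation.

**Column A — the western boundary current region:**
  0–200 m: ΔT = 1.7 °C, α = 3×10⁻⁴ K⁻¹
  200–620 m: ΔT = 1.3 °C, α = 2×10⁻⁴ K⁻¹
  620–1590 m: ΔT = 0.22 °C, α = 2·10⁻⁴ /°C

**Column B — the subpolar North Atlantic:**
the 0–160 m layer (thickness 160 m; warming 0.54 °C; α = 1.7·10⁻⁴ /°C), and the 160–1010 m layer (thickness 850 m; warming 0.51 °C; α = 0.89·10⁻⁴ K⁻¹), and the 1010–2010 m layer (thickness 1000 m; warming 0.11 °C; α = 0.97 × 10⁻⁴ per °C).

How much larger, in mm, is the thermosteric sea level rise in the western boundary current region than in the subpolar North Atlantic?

A Layer 1: 200 × 1.7 × 3×10⁻⁴ = 0.10200 m
A 420 × 2×10⁻⁴ × 1.3 = 0.10920 m
A Layer 3: 2×10⁻⁴ × 0.22 × 970 = 0.04268 m
A total: 0.25388 m
B Layer 1: 1.7×10⁻⁴ × 160 × 0.54 = 0.014688 m
B Layer 2: 850 × 0.51 × 0.89×10⁻⁴ = 0.0385815 m
B 1010–2010 m: 1000 × 0.11 × 0.97×10⁻⁴ = 0.01067 m
B total: 0.0639395 m
Difference: 0.25388 − 0.0639395 = 0.1899405 m

190 mm larger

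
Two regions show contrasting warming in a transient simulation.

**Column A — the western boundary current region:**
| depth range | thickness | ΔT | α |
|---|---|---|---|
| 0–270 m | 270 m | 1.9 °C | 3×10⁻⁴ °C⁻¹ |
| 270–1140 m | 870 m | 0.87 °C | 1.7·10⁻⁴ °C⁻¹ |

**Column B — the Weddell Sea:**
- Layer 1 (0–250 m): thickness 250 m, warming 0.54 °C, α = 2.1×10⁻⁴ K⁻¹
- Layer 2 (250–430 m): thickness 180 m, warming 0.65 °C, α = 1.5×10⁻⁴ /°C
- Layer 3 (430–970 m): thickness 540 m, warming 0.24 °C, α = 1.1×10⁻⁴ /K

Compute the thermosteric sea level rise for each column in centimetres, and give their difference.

A Layer 1: 3×10⁻⁴ × 270 × 1.9 = 0.15390 m
A 1.7×10⁻⁴ × 870 × 0.87 = 0.128673 m
A total: 0.282573 m
B 0.54 × 2.1×10⁻⁴ × 250 = 0.02835 m
B Layer 2: 0.65 × 1.5×10⁻⁴ × 180 = 0.01755 m
B 540 × 0.24 × 1.1×10⁻⁴ = 0.014256 m
B total: 0.060156 m
Difference: 0.282573 − 0.060156 = 0.222417 m

Δh_A ≈ 28.3 cm, Δh_B ≈ 6.02 cm; difference ≈ 22.2 cm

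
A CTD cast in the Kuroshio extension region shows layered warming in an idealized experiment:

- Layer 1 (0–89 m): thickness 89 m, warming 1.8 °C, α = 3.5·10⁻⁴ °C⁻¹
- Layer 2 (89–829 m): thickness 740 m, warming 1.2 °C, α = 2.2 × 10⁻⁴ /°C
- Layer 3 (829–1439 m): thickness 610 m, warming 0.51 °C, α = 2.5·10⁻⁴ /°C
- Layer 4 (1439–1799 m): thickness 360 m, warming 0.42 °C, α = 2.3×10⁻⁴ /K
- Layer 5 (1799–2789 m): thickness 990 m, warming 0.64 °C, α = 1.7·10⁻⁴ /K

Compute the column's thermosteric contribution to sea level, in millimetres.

0–89 m: 1.8 × 3.5×10⁻⁴ × 89 = 0.05607 m
Layer 2: 740 × 1.2 × 2.2×10⁻⁴ = 0.19536 m
2.5×10⁻⁴ × 610 × 0.51 = 0.077775 m
1439–1799 m: 2.3×10⁻⁴ × 360 × 0.42 = 0.034776 m
0.64 × 1.7×10⁻⁴ × 990 = 0.107712 m
Δh = 0.05607 + 0.19536 + 0.077775 + 0.034776 + 0.107712 = 0.471693 m

about 470 mm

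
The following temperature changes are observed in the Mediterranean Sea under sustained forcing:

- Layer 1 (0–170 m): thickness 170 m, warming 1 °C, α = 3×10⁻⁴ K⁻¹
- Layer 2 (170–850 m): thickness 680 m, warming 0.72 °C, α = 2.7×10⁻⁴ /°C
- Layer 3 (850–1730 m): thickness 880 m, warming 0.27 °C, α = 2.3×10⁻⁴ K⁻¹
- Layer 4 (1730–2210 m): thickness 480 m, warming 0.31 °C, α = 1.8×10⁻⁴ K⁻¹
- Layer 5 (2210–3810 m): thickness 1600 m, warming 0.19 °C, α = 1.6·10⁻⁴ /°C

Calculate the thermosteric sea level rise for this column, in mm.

about 310 mm

Layer 1: 1 × 170 × 3×10⁻⁴ = 0.05100 m
Layer 2: 680 × 0.72 × 2.7×10⁻⁴ = 0.132192 m
0.27 × 2.3×10⁻⁴ × 880 = 0.054648 m
1730–2210 m: 1.8×10⁻⁴ × 480 × 0.31 = 0.026784 m
Layer 5: 1.6×10⁻⁴ × 0.19 × 1600 = 0.04864 m
Δh = 0.05100 + 0.132192 + 0.054648 + 0.026784 + 0.04864 = 0.313264 m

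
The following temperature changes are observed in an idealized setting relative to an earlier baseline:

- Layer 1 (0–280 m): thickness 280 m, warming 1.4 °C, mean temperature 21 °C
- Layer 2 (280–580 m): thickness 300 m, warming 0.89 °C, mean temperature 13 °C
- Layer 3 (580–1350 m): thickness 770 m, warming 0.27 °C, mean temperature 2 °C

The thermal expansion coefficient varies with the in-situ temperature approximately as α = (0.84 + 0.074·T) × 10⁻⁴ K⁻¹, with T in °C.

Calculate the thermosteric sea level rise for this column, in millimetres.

162 mm of thermosteric rise

Layer 1: α = (0.84 + 0.074×21)×10⁻⁴ = 2.394×10⁻⁴ K⁻¹
Layer 2: α = (0.84 + 0.074×13)×10⁻⁴ = 1.802×10⁻⁴ K⁻¹
Layer 3: α = (0.84 + 0.074×2)×10⁻⁴ = 0.988×10⁻⁴ K⁻¹
0–280 m: 1.4 × 280 × 2.394×10⁻⁴ = 0.0938448 m
280–580 m: 1.802×10⁻⁴ × 300 × 0.89 = 0.0481134 m
Layer 3: 0.988×10⁻⁴ × 770 × 0.27 = 0.02054052 m
Δh = 0.0938448 + 0.0481134 + 0.02054052 = 0.16249872 m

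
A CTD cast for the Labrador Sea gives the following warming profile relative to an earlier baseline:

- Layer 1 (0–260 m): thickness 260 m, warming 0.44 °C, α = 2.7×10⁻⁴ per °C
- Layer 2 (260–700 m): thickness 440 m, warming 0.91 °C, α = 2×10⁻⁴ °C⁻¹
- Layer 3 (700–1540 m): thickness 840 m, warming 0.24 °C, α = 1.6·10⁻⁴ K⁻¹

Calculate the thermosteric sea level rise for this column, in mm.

143 mm

0–260 m: 2.7×10⁻⁴ × 260 × 0.44 = 0.030888 m
2×10⁻⁴ × 440 × 0.91 = 0.08008 m
700–1540 m: 840 × 1.6×10⁻⁴ × 0.24 = 0.032256 m
Δh = 0.030888 + 0.08008 + 0.032256 = 0.143224 m ≈ 143 mm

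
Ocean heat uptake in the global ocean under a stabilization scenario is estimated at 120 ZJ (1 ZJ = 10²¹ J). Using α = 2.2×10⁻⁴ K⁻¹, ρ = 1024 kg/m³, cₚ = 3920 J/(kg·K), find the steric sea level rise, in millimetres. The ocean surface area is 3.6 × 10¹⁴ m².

Per unit area: Q = 120×10²¹ / (3.6×10¹⁴) ≈ 3.333×10⁸ J/m²
Δh = αQ/(ρcₚ) = 2.2×10⁻⁴ × 3.333×10⁸ / (1024 × 3920) ≈ 0.018267 m

18.3 mm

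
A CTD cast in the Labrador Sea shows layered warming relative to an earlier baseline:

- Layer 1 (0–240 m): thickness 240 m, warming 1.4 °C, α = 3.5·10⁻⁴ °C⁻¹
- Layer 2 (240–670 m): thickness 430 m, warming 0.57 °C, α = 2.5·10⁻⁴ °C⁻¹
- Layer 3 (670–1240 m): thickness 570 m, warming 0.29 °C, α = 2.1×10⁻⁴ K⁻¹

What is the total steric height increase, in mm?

Δh ≈ 214 mm

0–240 m: 240 × 3.5×10⁻⁴ × 1.4 = 0.11760 m
240–670 m: 430 × 0.57 × 2.5×10⁻⁴ = 0.061275 m
0.29 × 2.1×10⁻⁴ × 570 = 0.034713 m
Δh = 0.11760 + 0.061275 + 0.034713 = 0.213588 m ≈ 214 mm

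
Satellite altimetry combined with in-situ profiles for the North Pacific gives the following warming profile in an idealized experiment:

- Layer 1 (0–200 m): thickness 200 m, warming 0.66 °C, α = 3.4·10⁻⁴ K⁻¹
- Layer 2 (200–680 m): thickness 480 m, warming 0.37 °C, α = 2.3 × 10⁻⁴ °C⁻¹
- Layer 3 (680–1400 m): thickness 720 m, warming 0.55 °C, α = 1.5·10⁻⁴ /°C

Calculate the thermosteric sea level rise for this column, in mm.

200 × 0.66 × 3.4×10⁻⁴ = 0.04488 m
Layer 2: 480 × 0.37 × 2.3×10⁻⁴ = 0.040848 m
Layer 3: 720 × 1.5×10⁻⁴ × 0.55 = 0.05940 m
Δh = 0.04488 + 0.040848 + 0.05940 = 0.145128 m ≈ 145 mm

Δh = 145 mm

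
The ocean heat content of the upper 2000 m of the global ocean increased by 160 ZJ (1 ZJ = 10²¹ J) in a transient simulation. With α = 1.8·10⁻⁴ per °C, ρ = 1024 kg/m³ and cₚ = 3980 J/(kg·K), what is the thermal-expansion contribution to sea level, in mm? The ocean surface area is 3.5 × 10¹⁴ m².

20.2 mm

Per unit area: Q = 160×10²¹ / (3.5×10¹⁴) ≈ 4.571×10⁸ J/m²
Δh = αQ/(ρcₚ) = 1.8×10⁻⁴ × 4.571×10⁸ / (1024 × 3980) ≈ 0.020188 m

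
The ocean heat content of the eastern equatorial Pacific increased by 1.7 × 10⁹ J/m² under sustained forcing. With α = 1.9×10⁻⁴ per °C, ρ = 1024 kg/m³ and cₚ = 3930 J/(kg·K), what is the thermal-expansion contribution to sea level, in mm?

Δh = αQ/(ρcₚ) = 1.9×10⁻⁴ × 1.7×10⁹ / (1024 × 3930) ≈ 0.080262 m

Δh ≈ 80.3 mm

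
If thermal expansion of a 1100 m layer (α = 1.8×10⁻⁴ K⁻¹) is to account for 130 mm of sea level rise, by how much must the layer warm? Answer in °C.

ΔT ≈ 0.657 °C

ΔT = Δh/(αH) = 0.13 / (1.8×10⁻⁴ × 1100) ≈ 0.6566 °C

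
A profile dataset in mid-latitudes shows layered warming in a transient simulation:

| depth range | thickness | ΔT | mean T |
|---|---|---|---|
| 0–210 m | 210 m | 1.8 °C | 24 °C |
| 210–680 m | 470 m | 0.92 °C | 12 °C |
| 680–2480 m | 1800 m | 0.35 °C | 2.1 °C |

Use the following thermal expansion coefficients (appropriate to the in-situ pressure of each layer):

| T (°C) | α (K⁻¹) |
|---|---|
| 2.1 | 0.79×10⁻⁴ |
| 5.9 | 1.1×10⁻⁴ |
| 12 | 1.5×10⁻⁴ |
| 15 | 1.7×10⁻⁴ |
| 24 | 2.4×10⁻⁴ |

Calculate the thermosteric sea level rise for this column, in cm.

Layer 1 at 24 °C → α = 2.4×10⁻⁴ K⁻¹
Layer 2 at 12 °C → α = 1.5×10⁻⁴ K⁻¹
Layer 3 at 2.1 °C → α = 0.79×10⁻⁴ K⁻¹
Layer 1: 2.4×10⁻⁴ × 210 × 1.8 = 0.09072 m
Layer 2: 470 × 0.92 × 1.5×10⁻⁴ = 0.06486 m
1800 × 0.35 × 0.79×10⁻⁴ = 0.04977 m
Δh = 0.09072 + 0.06486 + 0.04977 = 0.20535 m

about 21 cm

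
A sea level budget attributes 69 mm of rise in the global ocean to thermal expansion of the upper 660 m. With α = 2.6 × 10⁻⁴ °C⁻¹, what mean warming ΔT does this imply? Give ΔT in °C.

ΔT = Δh/(αH) = 0.069 / (2.6×10⁻⁴ × 660) ≈ 0.4021 °C

ΔT ≈ 0.402 °C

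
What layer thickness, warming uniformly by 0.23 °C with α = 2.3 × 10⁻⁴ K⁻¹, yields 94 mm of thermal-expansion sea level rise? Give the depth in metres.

H = Δh/(αΔT) = 0.094 / (2.3×10⁻⁴ × 0.23) ≈ 1777 m

1780 m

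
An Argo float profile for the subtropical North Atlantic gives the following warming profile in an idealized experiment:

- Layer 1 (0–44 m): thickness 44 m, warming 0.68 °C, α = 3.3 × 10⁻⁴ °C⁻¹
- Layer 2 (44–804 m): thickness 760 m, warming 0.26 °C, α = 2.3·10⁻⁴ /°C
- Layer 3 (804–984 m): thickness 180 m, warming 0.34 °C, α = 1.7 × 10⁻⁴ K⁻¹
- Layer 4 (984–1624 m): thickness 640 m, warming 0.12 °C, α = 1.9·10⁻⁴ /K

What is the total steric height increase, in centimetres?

3.3×10⁻⁴ × 0.68 × 44 = 0.0098736 m
Layer 2: 0.26 × 760 × 2.3×10⁻⁴ = 0.045448 m
180 × 0.34 × 1.7×10⁻⁴ = 0.010404 m
1.9×10⁻⁴ × 640 × 0.12 = 0.014592 m
Δh = 0.0098736 + 0.045448 + 0.010404 + 0.014592 = 0.0803176 m ≈ 8.0 cm

8.0 cm of thermosteric rise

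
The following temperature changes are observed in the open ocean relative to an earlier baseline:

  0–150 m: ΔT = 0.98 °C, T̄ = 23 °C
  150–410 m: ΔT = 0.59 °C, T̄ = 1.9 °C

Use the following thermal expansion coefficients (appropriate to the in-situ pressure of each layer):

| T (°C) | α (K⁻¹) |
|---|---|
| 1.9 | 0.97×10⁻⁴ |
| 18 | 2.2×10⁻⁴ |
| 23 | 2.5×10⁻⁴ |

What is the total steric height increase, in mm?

51.6 mm of thermosteric rise

Layer 1 at 23 °C → α = 2.5×10⁻⁴ K⁻¹
Layer 2 at 1.9 °C → α = 0.97×10⁻⁴ K⁻¹
Layer 1: 2.5×10⁻⁴ × 150 × 0.98 = 0.03675 m
260 × 0.97×10⁻⁴ × 0.59 = 0.0148798 m
Δh = 0.03675 + 0.0148798 = 0.0516298 m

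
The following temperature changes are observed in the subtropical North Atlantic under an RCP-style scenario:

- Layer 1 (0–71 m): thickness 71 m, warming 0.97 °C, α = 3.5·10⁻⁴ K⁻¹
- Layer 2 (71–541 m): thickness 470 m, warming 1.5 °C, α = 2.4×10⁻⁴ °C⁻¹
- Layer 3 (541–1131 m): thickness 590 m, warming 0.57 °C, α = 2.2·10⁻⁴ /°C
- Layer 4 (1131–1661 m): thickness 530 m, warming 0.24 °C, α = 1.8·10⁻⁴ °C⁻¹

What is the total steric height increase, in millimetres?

Δh = 290 mm

Layer 1: 3.5×10⁻⁴ × 71 × 0.97 = 0.0241045 m
71–541 m: 470 × 2.4×10⁻⁴ × 1.5 = 0.16920 m
541–1131 m: 2.2×10⁻⁴ × 590 × 0.57 = 0.073986 m
0.24 × 530 × 1.8×10⁻⁴ = 0.022896 m
Δh = 0.0241045 + 0.16920 + 0.073986 + 0.022896 = 0.2901865 m ≈ 290 mm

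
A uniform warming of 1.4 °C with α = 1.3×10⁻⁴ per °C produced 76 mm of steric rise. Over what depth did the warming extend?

H = Δh/(αΔT) = 0.076 / (1.3×10⁻⁴ × 1.4) ≈ 417.6 m

418 m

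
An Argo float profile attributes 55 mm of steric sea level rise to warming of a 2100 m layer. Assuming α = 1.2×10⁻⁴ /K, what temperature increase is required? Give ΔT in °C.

0.218 °C

ΔT = Δh/(αH) = 0.055 / (1.2×10⁻⁴ × 2100) ≈ 0.2183 °C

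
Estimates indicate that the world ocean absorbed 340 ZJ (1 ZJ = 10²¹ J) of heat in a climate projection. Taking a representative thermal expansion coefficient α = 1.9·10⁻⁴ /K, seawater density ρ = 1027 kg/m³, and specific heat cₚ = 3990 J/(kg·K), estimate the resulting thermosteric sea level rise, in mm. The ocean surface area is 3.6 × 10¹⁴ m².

Per unit area: Q = 340×10²¹ / (3.6×10¹⁴) ≈ 9.444×10⁸ J/m²
Δh = αQ/(ρcₚ) = 1.9×10⁻⁴ × 9.444×10⁸ / (1027 × 3990) ≈ 0.043789 m

43.8 mm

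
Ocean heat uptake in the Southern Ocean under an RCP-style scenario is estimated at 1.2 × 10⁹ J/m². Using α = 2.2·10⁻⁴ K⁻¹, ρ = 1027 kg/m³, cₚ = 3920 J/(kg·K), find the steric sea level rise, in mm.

66 mm

Δh = αQ/(ρcₚ) = 2.2×10⁻⁴ × 1.2×10⁹ / (1027 × 3920) ≈ 0.065576 m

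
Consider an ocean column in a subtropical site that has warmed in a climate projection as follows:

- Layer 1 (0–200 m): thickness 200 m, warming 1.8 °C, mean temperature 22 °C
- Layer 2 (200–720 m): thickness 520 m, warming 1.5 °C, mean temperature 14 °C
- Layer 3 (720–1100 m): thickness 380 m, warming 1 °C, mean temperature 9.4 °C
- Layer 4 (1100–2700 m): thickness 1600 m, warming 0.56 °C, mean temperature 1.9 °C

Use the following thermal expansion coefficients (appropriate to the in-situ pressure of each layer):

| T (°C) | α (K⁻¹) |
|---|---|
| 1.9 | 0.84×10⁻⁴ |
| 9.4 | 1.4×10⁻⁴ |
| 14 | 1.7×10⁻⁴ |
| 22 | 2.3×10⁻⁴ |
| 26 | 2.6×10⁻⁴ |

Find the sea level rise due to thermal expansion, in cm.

Δh ≈ 34.4 cm

Layer 1 at 22 °C → α = 2.3×10⁻⁴ K⁻¹
Layer 2 at 14 °C → α = 1.7×10⁻⁴ K⁻¹
Layer 3 at 9.4 °C → α = 1.4×10⁻⁴ K⁻¹
Layer 4 at 1.9 °C → α = 0.84×10⁻⁴ K⁻¹
Layer 1: 2.3×10⁻⁴ × 200 × 1.8 = 0.08280 m
1.5 × 1.7×10⁻⁴ × 520 = 0.13260 m
720–1100 m: 380 × 1 × 1.4×10⁻⁴ = 0.05320 m
1100–2700 m: 0.56 × 0.84×10⁻⁴ × 1600 = 0.075264 m
Δh = 0.08280 + 0.13260 + 0.05320 + 0.075264 = 0.343864 m ≈ 34.4 cm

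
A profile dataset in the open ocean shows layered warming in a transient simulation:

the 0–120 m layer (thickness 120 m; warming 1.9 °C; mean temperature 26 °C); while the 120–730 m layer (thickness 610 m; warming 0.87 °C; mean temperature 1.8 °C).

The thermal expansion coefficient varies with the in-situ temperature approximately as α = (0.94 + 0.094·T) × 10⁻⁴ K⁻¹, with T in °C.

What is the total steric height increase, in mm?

Layer 1: α = (0.94 + 0.094×26)×10⁻⁴ = 3.384×10⁻⁴ K⁻¹
Layer 2: α = (0.94 + 0.094×1.8)×10⁻⁴ = 1.1092×10⁻⁴ K⁻¹
Layer 1: 120 × 3.384×10⁻⁴ × 1.9 = 0.0771552 m
120–730 m: 1.1092×10⁻⁴ × 0.87 × 610 = 0.058865244 m
Δh = 0.0771552 + 0.058865244 = 0.136020444 m

Δh = 140 mm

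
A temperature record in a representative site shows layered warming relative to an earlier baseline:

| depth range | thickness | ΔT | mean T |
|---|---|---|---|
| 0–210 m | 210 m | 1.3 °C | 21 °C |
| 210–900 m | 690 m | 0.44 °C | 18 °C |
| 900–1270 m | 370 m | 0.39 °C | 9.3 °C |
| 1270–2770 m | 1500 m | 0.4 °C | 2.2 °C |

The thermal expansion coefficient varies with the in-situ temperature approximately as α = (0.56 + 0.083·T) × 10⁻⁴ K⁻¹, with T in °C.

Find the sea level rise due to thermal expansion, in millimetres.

189 mm

Layer 1: α = (0.56 + 0.083×21)×10⁻⁴ = 2.303×10⁻⁴ K⁻¹
Layer 2: α = (0.56 + 0.083×18)×10⁻⁴ = 2.054×10⁻⁴ K⁻¹
Layer 3: α = (0.56 + 0.083×9.3)×10⁻⁴ = 1.3319×10⁻⁴ K⁻¹
Layer 4: α = (0.56 + 0.083×2.2)×10⁻⁴ = 0.7426×10⁻⁴ K⁻¹
Layer 1: 1.3 × 210 × 2.303×10⁻⁴ = 0.0628719 m
210–900 m: 0.44 × 2.054×10⁻⁴ × 690 = 0.06235944 m
1.3319×10⁻⁴ × 370 × 0.39 = 0.019219317 m
Layer 4: 0.4 × 1500 × 0.7426×10⁻⁴ = 0.044556 m
Δh = 0.0628719 + 0.06235944 + 0.019219317 + 0.044556 = 0.189006657 m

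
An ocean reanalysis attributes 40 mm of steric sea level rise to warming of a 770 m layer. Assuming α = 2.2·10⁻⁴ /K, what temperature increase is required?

ΔT = Δh/(αH) = 0.04 / (2.2×10⁻⁴ × 770) ≈ 0.2361 K

ΔT ≈ 0.236 K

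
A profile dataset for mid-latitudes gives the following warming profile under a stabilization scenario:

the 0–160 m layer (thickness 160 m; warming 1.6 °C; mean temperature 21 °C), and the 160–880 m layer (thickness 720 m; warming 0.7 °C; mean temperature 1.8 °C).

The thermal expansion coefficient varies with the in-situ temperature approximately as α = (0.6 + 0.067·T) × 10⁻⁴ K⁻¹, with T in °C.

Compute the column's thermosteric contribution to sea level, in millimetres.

Layer 1: α = (0.6 + 0.067×21)×10⁻⁴ = 2.007×10⁻⁴ K⁻¹
Layer 2: α = (0.6 + 0.067×1.8)×10⁻⁴ = 0.7206×10⁻⁴ K⁻¹
Layer 1: 2.007×10⁻⁴ × 160 × 1.6 = 0.0513792 m
Layer 2: 0.7 × 0.7206×10⁻⁴ × 720 = 0.03631824 m
Δh = 0.0513792 + 0.03631824 = 0.08769744 m

about 87.7 mm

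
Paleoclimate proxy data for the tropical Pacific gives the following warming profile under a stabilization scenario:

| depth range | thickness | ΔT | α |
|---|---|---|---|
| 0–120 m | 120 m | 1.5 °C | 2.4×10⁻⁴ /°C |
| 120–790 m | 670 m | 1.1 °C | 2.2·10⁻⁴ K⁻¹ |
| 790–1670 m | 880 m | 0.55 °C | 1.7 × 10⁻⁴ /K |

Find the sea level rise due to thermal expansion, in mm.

0–120 m: 1.5 × 120 × 2.4×10⁻⁴ = 0.04320 m
2.2×10⁻⁴ × 1.1 × 670 = 0.16214 m
Layer 3: 880 × 0.55 × 1.7×10⁻⁴ = 0.08228 m
Δh = 0.04320 + 0.16214 + 0.08228 = 0.28762 m ≈ 290 mm

Δh = 290 mm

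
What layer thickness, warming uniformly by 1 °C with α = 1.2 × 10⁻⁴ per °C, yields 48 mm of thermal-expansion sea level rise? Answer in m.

H ≈ 400 m

H = Δh/(αΔT) = 0.048 / (1.2×10⁻⁴ × 1) = 400.0 m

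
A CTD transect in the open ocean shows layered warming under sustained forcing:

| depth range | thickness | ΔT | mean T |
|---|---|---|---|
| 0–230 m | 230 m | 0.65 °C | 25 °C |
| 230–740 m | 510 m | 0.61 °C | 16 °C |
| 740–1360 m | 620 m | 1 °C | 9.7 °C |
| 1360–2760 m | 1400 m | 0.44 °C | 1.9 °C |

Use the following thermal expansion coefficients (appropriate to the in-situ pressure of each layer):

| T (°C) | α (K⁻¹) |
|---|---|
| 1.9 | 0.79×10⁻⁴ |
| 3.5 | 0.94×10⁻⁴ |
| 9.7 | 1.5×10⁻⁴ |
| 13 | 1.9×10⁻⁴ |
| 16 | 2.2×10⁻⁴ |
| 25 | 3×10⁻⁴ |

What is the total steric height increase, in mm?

Δh = 250 mm

Layer 1 at 25 °C → α = 3×10⁻⁴ K⁻¹
Layer 2 at 16 °C → α = 2.2×10⁻⁴ K⁻¹
Layer 3 at 9.7 °C → α = 1.5×10⁻⁴ K⁻¹
Layer 4 at 1.9 °C → α = 0.79×10⁻⁴ K⁻¹
0–230 m: 3×10⁻⁴ × 0.65 × 230 = 0.04485 m
0.61 × 2.2×10⁻⁴ × 510 = 0.068442 m
Layer 3: 1.5×10⁻⁴ × 1 × 620 = 0.09300 m
Layer 4: 0.44 × 0.79×10⁻⁴ × 1400 = 0.048664 m
Δh = 0.04485 + 0.068442 + 0.09300 + 0.048664 = 0.254956 m ≈ 250 mm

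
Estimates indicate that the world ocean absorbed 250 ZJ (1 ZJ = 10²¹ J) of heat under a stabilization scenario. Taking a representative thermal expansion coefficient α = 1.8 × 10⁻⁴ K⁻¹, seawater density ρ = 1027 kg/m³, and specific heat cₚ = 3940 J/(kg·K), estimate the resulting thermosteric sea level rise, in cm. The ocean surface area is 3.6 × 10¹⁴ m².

3.1 cm of thermosteric rise

Per unit area: Q = 250×10²¹ / (3.6×10¹⁴) ≈ 6.944×10⁸ J/m²
Δh = αQ/(ρcₚ) = 1.8×10⁻⁴ × 6.944×10⁸ / (1027 × 3940) ≈ 0.03089 m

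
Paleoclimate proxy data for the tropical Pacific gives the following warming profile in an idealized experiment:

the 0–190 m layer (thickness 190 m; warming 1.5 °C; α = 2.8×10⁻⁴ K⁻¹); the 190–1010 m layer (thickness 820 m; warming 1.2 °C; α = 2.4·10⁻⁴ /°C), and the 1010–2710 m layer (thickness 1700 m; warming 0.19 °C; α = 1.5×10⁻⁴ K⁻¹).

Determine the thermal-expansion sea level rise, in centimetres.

36.4 cm of thermosteric rise

0–190 m: 1.5 × 190 × 2.8×10⁻⁴ = 0.07980 m
190–1010 m: 1.2 × 820 × 2.4×10⁻⁴ = 0.23616 m
1010–2710 m: 1700 × 0.19 × 1.5×10⁻⁴ = 0.04845 m
Δh = 0.07980 + 0.23616 + 0.04845 = 0.36441 m ≈ 36.4 cm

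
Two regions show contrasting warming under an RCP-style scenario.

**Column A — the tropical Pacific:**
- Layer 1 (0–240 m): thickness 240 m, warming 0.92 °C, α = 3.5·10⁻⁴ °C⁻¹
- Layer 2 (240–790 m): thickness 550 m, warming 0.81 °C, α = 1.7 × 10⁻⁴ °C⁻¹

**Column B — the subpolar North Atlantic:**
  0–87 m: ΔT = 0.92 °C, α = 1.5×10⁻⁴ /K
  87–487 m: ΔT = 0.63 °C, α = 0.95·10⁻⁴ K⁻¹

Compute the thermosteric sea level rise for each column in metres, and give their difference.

A 3.5×10⁻⁴ × 0.92 × 240 = 0.07728 m
A 0.81 × 550 × 1.7×10⁻⁴ = 0.075735 m
A total: 0.153015 m
B 1.5×10⁻⁴ × 87 × 0.92 = 0.012006 m
B 400 × 0.95×10⁻⁴ × 0.63 = 0.02394 m
B total: 0.035946 m
Difference: 0.153015 − 0.035946 = 0.117069 m

A: 0.15 m; B: 0.036 m; difference 0.12 m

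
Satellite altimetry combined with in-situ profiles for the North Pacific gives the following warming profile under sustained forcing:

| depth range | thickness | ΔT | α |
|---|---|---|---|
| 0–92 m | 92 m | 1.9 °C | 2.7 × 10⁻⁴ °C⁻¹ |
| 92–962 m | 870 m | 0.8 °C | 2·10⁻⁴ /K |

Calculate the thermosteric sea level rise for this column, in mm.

1.9 × 2.7×10⁻⁴ × 92 = 0.047196 m
Layer 2: 0.8 × 870 × 2×10⁻⁴ = 0.13920 m
Δh = 0.047196 + 0.13920 = 0.186396 m

Δh ≈ 186 mm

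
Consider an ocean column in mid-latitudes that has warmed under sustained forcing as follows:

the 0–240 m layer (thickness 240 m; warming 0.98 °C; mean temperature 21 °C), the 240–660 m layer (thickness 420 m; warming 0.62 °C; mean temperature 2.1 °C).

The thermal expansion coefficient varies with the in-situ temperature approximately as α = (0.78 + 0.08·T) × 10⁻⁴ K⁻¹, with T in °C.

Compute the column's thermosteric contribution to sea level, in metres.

Layer 1: α = (0.78 + 0.08×21)×10⁻⁴ = 2.46×10⁻⁴ K⁻¹
Layer 2: α = (0.78 + 0.08×2.1)×10⁻⁴ = 0.948×10⁻⁴ K⁻¹
0–240 m: 2.46×10⁻⁴ × 0.98 × 240 = 0.0578592 m
240–660 m: 420 × 0.62 × 0.948×10⁻⁴ = 0.02468592 m
Δh = 0.0578592 + 0.02468592 = 0.08254512 m

0.0825 m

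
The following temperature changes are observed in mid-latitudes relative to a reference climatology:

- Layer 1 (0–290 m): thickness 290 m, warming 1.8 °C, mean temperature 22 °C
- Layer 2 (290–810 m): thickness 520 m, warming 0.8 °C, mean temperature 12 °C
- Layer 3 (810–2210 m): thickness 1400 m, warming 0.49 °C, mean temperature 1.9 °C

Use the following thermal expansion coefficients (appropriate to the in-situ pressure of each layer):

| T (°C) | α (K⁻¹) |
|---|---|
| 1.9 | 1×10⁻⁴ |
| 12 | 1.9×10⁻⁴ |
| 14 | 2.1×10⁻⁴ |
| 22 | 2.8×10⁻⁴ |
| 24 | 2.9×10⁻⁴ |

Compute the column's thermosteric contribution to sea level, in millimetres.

294 mm

Layer 1 at 22 °C → α = 2.8×10⁻⁴ K⁻¹
Layer 2 at 12 °C → α = 1.9×10⁻⁴ K⁻¹
Layer 3 at 1.9 °C → α = 1×10⁻⁴ K⁻¹
Layer 1: 1.8 × 290 × 2.8×10⁻⁴ = 0.14616 m
520 × 0.8 × 1.9×10⁻⁴ = 0.07904 m
Layer 3: 0.49 × 1400 × 1×10⁻⁴ = 0.06860 m
Δh = 0.14616 + 0.07904 + 0.06860 = 0.29380 m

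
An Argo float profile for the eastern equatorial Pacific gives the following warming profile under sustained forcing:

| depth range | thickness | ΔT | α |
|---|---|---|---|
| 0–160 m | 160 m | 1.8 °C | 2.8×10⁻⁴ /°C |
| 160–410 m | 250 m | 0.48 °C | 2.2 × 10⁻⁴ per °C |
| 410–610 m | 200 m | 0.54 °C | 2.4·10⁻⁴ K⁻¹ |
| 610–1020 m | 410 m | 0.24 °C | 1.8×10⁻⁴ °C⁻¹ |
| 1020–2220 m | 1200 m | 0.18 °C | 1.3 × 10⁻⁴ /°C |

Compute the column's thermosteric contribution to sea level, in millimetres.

0–160 m: 160 × 1.8 × 2.8×10⁻⁴ = 0.08064 m
0.48 × 250 × 2.2×10⁻⁴ = 0.02640 m
200 × 2.4×10⁻⁴ × 0.54 = 0.02592 m
610–1020 m: 0.24 × 410 × 1.8×10⁻⁴ = 0.017712 m
1020–2220 m: 1.3×10⁻⁴ × 1200 × 0.18 = 0.02808 m
Δh = 0.08064 + 0.02640 + 0.02592 + 0.017712 + 0.02808 = 0.178752 m

180 mm of thermosteric rise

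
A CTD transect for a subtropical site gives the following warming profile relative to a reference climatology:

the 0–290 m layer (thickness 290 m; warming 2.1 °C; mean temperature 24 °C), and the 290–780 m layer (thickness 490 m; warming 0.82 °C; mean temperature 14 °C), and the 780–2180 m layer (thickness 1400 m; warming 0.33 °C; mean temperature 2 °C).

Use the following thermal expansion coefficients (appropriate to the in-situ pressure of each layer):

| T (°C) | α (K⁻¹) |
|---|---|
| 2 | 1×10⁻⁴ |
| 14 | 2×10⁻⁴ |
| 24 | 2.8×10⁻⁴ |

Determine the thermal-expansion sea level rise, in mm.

Δh ≈ 297 mm

Layer 1 at 24 °C → α = 2.8×10⁻⁴ K⁻¹
Layer 2 at 14 °C → α = 2×10⁻⁴ K⁻¹
Layer 3 at 2 °C → α = 1×10⁻⁴ K⁻¹
2.1 × 2.8×10⁻⁴ × 290 = 0.17052 m
Layer 2: 0.82 × 490 × 2×10⁻⁴ = 0.08036 m
1400 × 0.33 × 1×10⁻⁴ = 0.04620 m
Δh = 0.17052 + 0.08036 + 0.04620 = 0.29708 m ≈ 297 mm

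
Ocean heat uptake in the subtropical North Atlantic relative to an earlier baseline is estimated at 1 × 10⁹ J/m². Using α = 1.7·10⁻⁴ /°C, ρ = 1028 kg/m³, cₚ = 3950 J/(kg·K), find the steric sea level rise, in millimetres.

42 mm of thermosteric rise

Δh = αQ/(ρcₚ) = 1.7×10⁻⁴ × 1×10⁹ / (1028 × 3950) ≈ 0.041866 m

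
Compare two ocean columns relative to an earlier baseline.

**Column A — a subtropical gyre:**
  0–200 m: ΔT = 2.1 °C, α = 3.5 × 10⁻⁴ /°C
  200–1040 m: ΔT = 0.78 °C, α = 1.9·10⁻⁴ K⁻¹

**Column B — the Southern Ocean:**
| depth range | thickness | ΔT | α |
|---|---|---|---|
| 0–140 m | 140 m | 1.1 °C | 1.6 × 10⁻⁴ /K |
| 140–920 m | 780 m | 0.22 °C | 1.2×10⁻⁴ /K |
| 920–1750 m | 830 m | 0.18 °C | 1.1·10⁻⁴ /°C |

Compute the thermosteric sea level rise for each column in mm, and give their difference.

Δh_A ≈ 270 mm, Δh_B ≈ 62 mm; difference ≈ 210 mm

A Layer 1: 2.1 × 3.5×10⁻⁴ × 200 = 0.14700 m
A Layer 2: 0.78 × 1.9×10⁻⁴ × 840 = 0.124488 m
A total: 0.271488 m
B 1.6×10⁻⁴ × 1.1 × 140 = 0.02464 m
B 140–920 m: 1.2×10⁻⁴ × 0.22 × 780 = 0.020592 m
B 1.1×10⁻⁴ × 0.18 × 830 = 0.016434 m
B total: 0.061666 m
Difference: 0.271488 − 0.061666 = 0.209822 m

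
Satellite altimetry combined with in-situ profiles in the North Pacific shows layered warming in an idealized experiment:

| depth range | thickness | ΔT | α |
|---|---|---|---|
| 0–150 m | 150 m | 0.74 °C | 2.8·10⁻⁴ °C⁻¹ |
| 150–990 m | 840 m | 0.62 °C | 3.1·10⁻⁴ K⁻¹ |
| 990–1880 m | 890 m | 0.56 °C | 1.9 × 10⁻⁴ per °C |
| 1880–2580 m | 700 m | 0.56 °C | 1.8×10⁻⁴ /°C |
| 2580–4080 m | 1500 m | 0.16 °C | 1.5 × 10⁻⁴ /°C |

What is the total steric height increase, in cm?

Δh ≈ 39 cm

Layer 1: 2.8×10⁻⁴ × 150 × 0.74 = 0.03108 m
3.1×10⁻⁴ × 840 × 0.62 = 0.161448 m
990–1880 m: 1.9×10⁻⁴ × 0.56 × 890 = 0.094696 m
1.8×10⁻⁴ × 700 × 0.56 = 0.07056 m
1.5×10⁻⁴ × 0.16 × 1500 = 0.03600 m
Δh = 0.03108 + 0.161448 + 0.094696 + 0.07056 + 0.03600 = 0.393784 m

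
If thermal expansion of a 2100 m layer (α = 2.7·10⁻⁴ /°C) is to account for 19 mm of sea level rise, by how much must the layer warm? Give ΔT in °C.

ΔT = Δh/(αH) = 0.019 / (2.7×10⁻⁴ × 2100) ≈ 0.03351 °C

0.0335 °C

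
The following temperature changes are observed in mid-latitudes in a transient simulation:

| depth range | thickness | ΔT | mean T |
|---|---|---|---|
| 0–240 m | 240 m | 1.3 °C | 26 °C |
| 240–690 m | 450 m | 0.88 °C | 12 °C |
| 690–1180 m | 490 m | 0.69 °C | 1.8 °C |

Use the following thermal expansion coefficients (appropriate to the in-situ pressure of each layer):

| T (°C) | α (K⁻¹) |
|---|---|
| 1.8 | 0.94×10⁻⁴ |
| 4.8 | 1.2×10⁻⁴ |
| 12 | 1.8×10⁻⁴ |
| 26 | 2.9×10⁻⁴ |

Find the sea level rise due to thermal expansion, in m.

Layer 1 at 26 °C → α = 2.9×10⁻⁴ K⁻¹
Layer 2 at 12 °C → α = 1.8×10⁻⁴ K⁻¹
Layer 3 at 1.8 °C → α = 0.94×10⁻⁴ K⁻¹
Layer 1: 240 × 2.9×10⁻⁴ × 1.3 = 0.09048 m
450 × 0.88 × 1.8×10⁻⁴ = 0.07128 m
0.69 × 490 × 0.94×10⁻⁴ = 0.0317814 m
Δh = 0.09048 + 0.07128 + 0.0317814 = 0.1935414 m

about 0.194 m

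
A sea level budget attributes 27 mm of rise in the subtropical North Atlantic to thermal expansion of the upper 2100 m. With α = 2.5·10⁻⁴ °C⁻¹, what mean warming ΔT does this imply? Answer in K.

ΔT ≈ 0.0514 K

ΔT = Δh/(αH) = 0.027 / (2.5×10⁻⁴ × 2100) ≈ 0.05143 K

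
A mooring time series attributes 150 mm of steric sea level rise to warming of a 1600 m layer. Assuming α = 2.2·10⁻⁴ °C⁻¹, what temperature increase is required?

ΔT = Δh/(αH) = 0.15 / (2.2×10⁻⁴ × 1600) ≈ 0.4261 °C

0.426 °C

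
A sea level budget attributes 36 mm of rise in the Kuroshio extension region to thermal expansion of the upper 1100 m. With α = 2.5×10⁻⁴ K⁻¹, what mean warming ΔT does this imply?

ΔT = Δh/(αH) = 0.036 / (2.5×10⁻⁴ × 1100) ≈ 0.1309 °C

0.131 °C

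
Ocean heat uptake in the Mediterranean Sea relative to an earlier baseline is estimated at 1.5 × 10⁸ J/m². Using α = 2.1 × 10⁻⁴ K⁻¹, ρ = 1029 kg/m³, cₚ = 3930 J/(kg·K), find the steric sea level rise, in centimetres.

Δh = αQ/(ρcₚ) = 2.1×10⁻⁴ × 1.5×10⁸ / (1029 × 3930) ≈ 0.0077894 m

Δh = 0.78 cm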